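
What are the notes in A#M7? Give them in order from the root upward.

A#, C##, E#, G##

A#M7 is a major seventh built on A#.
A# — root
C## — major 3rd
E# — perfect 5th
G## — major 7th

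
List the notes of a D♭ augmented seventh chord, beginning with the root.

Db, F, A, Cb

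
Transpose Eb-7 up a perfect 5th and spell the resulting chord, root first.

B♭  D♭  F  A♭

E♭ up a perfect 5th → B♭. New chord: B♭ minor seventh.
Root: B♭
Minor 3rd (3rd): D♭
Perfect 5th (5th): F
Minor 7th (7th): A♭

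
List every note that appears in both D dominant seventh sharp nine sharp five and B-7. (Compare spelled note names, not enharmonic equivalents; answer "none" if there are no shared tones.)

D, F#

D dominant seventh sharp nine sharp five: D F# A# C E#
B-7: B D F# A
Common to both → D, F#.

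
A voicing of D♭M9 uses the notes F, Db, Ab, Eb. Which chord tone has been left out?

C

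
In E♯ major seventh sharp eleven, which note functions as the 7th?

Root of E♯ major seventh sharp eleven = E-sharp. The 7th is a major 7th: E-sharp up a major 7th → D-double-sharp.

D-double-sharp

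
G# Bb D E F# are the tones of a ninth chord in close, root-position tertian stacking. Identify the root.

E

Arranged so that each adjacent pair is a third by letter name: E – G# – Bb – D – F#.
The bottom of that stack, E, is the root (this is E dominant ninth flat five).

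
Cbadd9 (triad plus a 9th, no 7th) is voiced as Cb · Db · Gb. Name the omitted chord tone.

The full Cbadd9 chord is Cb, Eb, Gb, Db.
Comparing with the voicing, the major 3rd (3rd) — Eb — is absent.

Eb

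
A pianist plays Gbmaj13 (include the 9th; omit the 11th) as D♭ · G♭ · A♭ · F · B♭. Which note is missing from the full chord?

The full Gbmaj13 chord is G♭, B♭, D♭, F, A♭, E♭.
Comparing with the voicing, the major 13th (13th) — E♭ — is absent.

E♭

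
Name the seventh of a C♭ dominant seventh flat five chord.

Root of C♭ dominant seventh flat five = C-flat. The 7th is a minor 7th: C-flat up a minor 7th → B-double-flat.

B-double-flat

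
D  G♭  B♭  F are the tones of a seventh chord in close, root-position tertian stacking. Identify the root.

Stacking in thirds gives G♭ – B♭ – D – F, so G♭ is the root — G♭ augmented major seventh.

G♭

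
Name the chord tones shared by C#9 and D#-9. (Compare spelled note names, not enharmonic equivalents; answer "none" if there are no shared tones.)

C#9 = C#, E#, G#, B, D#.
D#-9 = D#, F#, A#, C#, E#.
Shared: C#, E#, D#.

C# E# D#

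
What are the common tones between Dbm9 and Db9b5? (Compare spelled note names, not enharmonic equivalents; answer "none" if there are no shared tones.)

Db – Cb – Eb

Dbm9 = Db, Fb, Ab, Cb, Eb.
Db9b5 = Db, F, Abb, Cb, Eb.
Shared: Db, Cb, Eb.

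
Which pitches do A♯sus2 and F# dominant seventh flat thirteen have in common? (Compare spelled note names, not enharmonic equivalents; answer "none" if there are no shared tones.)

A♯sus2 = A♯, B♯, E♯.
F# dominant seventh flat thirteen = F♯, A♯, C♯, E, D.
Shared: A♯.

A♯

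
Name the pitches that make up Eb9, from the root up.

Root Eb, quality dominant ninth:
Root: Eb
Major 3rd (3rd): G
Perfect 5th (5th): Bb
Minor 7th (7th): Db
Major 9th (9th): F

Eb  G  Bb  Db  F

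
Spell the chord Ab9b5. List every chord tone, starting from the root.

Ab9b5: dominant ninth flat five on A♭.
root → A♭
3rd (major 3rd) → C
5th (diminished 5th) → E𝄫
7th (minor 7th) → G♭
9th (major 9th) → B♭

A♭ – C – E𝄫 – G♭ – B♭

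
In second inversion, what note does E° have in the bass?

Bb

E° = E–G–Bb. Second inversion → fifth in the bass = Bb.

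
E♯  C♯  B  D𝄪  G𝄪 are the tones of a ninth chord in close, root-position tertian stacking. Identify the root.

Arranged so that each adjacent pair is a third by letter name: C♯ – E♯ – G𝄪 – B – D𝄪.
The bottom of that stack, C♯, is the root (this is C♯ dominant seventh sharp nine sharp five).

C♯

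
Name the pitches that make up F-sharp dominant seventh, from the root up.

F#  A#  C#  E

F-sharp dominant seventh is a dominant seventh built on F#.
Root: F#
Major 3rd (3rd): A#
Perfect 5th (5th): C#
Minor 7th (7th): E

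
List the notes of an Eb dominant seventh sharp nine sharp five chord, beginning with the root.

Eb, G, B, Db, F#

Eb dominant seventh sharp nine sharp five: dominant seventh sharp nine sharp five on Eb.
root → Eb
3rd (major 3rd) → G
5th (augmented 5th) → B
7th (minor 7th) → Db
9th (augmented 9th) → F#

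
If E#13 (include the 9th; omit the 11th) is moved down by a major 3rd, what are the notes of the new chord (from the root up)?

C# – E# – G# – B – D# – A#

A major 3rd down from E# is C#, so the new chord is C# dominant thirteenth.
root → C#
3rd (major 3rd) → E#
5th (perfect 5th) → G#
7th (minor 7th) → B
9th (major 9th) → D#
13th (major 13th) → A#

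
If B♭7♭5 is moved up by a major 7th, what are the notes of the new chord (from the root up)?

A  C#  Eb  G

Bb up a major 7th → A. New chord: A dominant seventh flat five.
A — root
C# — major 3rd
Eb — diminished 5th
G — minor 7th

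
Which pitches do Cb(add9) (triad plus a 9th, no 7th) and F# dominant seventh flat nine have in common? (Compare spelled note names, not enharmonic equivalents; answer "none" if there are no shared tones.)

Cb(add9): Cb Eb Gb Db
F# dominant seventh flat nine: F# A# C# E G
Common to both → none.

none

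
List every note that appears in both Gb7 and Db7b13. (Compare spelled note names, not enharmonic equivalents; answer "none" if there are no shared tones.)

D♭

Gb7 = G♭, B♭, D♭, F♭.
Db7b13 = D♭, F, A♭, C♭, B𝄫.
Shared: D♭.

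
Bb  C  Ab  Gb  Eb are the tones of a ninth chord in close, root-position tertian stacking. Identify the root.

Ab

Stacking in thirds gives Ab – C – Eb – Gb – Bb, so Ab is the root — Ab dominant ninth.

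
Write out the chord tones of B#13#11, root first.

B#13#11: dominant thirteenth sharp eleven on B#.
B# — root
D## — major 3rd
F## — perfect 5th
A# — minor 7th
C## — major 9th
E## — augmented 11th
G## — major 13th

B#  D##  F##  A#  C##  E##  G##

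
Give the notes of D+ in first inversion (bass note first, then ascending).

D+ = D–F#–A#; first inversion → third (F#) lowest.

F#, A#, D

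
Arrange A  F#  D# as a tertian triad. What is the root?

D#

Stacking in thirds gives D# – F# – A, so D# is the root — D# diminished triad.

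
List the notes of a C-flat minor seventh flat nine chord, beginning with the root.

C-flat minor seventh flat nine: minor seventh flat nine on C-flat.
- root: C-flat
- minor 3rd: E-double-flat
- perfect 5th: G-flat
- minor 7th: B-double-flat
- minor 9th: D-double-flat

C-flat – E-double-flat – G-flat – B-double-flat – D-double-flat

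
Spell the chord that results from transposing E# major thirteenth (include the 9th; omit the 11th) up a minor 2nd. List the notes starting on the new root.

F-sharp, A-sharp, C-sharp, E-sharp, G-sharp, D-sharp

Transposed root: E-sharp → F-sharp (minor 2nd up). So we spell F-sharp major thirteenth:
- root: F-sharp
- major 3rd: A-sharp
- perfect 5th: C-sharp
- major 7th: E-sharp
- major 9th: G-sharp
- major 13th: D-sharp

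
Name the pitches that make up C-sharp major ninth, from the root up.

C-sharp – E-sharp – G-sharp – B-sharp – D-sharp

C-sharp major ninth: major ninth on C-sharp.
Root: C-sharp
Major 3rd (3rd): E-sharp
Perfect 5th (5th): G-sharp
Major 7th (7th): B-sharp
Major 9th (9th): D-sharp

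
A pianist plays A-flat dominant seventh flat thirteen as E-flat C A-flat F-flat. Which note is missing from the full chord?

G-flat

The full A-flat dominant seventh flat thirteen chord is A-flat, C, E-flat, G-flat, F-flat.
Comparing with the voicing, the minor 7th (7th) — G-flat — is absent.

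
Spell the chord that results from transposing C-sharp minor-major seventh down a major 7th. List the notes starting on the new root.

C# down a major 7th → D. New chord: D minor-major seventh.
Root: D
Minor 3rd (3rd): F
Perfect 5th (5th): A
Major 7th (7th): C#

D, F, A, C#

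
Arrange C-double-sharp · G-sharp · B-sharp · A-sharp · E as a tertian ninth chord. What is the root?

A-sharp

Stacking in thirds gives A-sharp – C-double-sharp – E – G-sharp – B-sharp, so A-sharp is the root — A-sharp dominant ninth flat five.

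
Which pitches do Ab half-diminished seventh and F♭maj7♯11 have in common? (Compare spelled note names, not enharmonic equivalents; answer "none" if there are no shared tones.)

Ab half-diminished seventh = Ab, Cb, Ebb, Gb.
F♭maj7♯11 = Fb, Ab, Cb, Eb, Bb.
Shared: Ab, Cb.

Ab – Cb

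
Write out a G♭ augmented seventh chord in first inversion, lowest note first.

G♭ augmented seventh = G-flat–B-flat–D–F-flat; first inversion → third (B-flat) lowest.

B-flat, D, F-flat, G-flat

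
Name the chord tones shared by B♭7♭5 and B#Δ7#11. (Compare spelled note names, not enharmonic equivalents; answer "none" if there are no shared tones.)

none

B♭7♭5: Bb D Fb Ab
B#Δ7#11: B# D## F## A## E##
Common to both → none.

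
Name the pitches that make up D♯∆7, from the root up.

Root D#, quality major seventh:
Root: D#
Major 3rd (3rd): F##
Perfect 5th (5th): A#
Major 7th (7th): C##

D#, F##, A#, C##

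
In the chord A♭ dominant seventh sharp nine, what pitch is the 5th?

E♭

A♭ dominant seventh sharp nine is built on A♭; its 5th is a perfect 5th above the root.
A fifth above A uses the letter E, and the perfect 5th above A♭ is E♭.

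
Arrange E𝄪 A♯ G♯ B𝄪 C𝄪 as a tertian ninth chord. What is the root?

A♯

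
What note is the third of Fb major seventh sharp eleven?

Root of Fb major seventh sharp eleven = F-flat. The 3rd is a major 3rd: F-flat up a major 3rd → A-flat.

A-flat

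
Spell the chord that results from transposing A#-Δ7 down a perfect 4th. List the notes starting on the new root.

A perfect 4th down from A♯ is E♯, so the new chord is E♯ minor-major seventh.
Root: E♯
Minor 3rd (3rd): G♯
Perfect 5th (5th): B♯
Major 7th (7th): D𝄪

E♯, G♯, B♯, D𝄪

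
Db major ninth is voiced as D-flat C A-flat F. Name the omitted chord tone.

E-flat

Db major ninth = D-flat, F, A-flat, C, E-flat. The voicing lacks the 9th (major 9th), E-flat.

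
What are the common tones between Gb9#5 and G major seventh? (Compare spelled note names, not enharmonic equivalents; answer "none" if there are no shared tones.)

Gb9#5 = Gb, Bb, D, Fb, Ab.
G major seventh = G, B, D, F#.
Shared: D.

D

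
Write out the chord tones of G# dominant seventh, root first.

G♯ – B♯ – D♯ – F♯

Root G♯, quality dominant seventh:
Root: G♯
Major 3rd (3rd): B♯
Perfect 5th (5th): D♯
Minor 7th (7th): F♯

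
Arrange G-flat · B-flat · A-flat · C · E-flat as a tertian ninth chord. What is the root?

Arranged so that each adjacent pair is a third by letter name: A-flat – C – E-flat – G-flat – B-flat.
The bottom of that stack, A-flat, is the root (this is A-flat dominant ninth).

A-flat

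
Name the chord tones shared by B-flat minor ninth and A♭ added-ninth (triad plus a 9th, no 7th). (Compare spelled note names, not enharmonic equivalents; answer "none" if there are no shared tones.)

B-flat  A-flat  C

B-flat minor ninth = B-flat, D-flat, F, A-flat, C.
A♭ added-ninth = A-flat, C, E-flat, B-flat.
Shared: B-flat, A-flat, C.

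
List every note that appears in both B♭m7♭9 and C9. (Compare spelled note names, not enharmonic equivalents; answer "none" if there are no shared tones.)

B♭m7♭9: Bb Db F Ab Cb
C9: C E G Bb D
Common to both → Bb.

Bb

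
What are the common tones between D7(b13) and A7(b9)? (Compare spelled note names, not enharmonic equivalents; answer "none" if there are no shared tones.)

A, B♭

D7(b13) = D, F♯, A, C, B♭.
A7(b9) = A, C♯, E, G, B♭.
Shared: A, B♭.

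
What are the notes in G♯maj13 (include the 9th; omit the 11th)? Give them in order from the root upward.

G♯, B♯, D♯, F𝄪, A♯, E♯

G♯maj13 is a major thirteenth built on G♯.
- root: G♯
- major 3rd: B♯
- perfect 5th: D♯
- major 7th: F𝄪
- major 9th: A♯
- major 13th: E♯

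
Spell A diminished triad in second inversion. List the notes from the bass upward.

A diminished triad = A–C–E-flat; second inversion → fifth (E-flat) lowest.

E-flat, A, C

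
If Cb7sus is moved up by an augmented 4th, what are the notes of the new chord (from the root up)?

F  B♭  C  E♭

An augmented 4th up from C♭ is F, so the new chord is F dominant seventh suspended fourth.
root → F
4th (perfect 4th) → B♭
5th (perfect 5th) → C
7th (minor 7th) → E♭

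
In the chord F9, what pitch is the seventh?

Eb

F9 is built on F; its 7th is a minor 7th above the root.
A seventh above F uses the letter E, and the minor 7th above F is Eb.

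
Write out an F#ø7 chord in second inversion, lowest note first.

C – E – F# – A

In root position, F#ø7 is F#–A–C–E.
Second inversion puts the fifth (C) in the bass.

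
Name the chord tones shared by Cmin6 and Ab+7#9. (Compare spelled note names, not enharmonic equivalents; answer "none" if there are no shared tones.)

Cmin6 = C, Eb, G, A.
Ab+7#9 = Ab, C, E, Gb, B.
Shared: C.

C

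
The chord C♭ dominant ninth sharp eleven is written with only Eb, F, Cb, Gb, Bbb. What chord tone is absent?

The full C♭ dominant ninth sharp eleven chord is Cb, Eb, Gb, Bbb, Db, F.
Comparing with the voicing, the major 9th (9th) — Db — is absent.

Db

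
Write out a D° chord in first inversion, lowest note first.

F – Ab – D

In root position, D° is D–F–Ab.
First inversion puts the third (F) in the bass.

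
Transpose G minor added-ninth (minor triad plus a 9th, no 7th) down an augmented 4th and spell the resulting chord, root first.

D-flat  F-flat  A-flat  E-flat

Transposed root: G → D-flat (augmented 4th down). So we spell D-flat minor added-ninth:
Root: D-flat
Minor 3rd (3rd): F-flat
Perfect 5th (5th): A-flat
Major 9th (9th): E-flat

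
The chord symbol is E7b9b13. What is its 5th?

B

E7b9b13 is built on E; its 5th is a perfect 5th above the root.
A fifth above E uses the letter B, and the perfect 5th above E is B.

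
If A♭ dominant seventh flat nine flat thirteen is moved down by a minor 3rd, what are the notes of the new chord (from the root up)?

A minor 3rd down from A♭ is F, so the new chord is F dominant seventh flat nine flat thirteen.
- root: F
- major 3rd: A
- perfect 5th: C
- minor 7th: E♭
- minor 9th: G♭
- minor 13th: D♭

F  A  C  E♭  G♭  D♭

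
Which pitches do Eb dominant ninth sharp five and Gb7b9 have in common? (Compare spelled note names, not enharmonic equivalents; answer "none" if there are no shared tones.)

Db

Eb dominant ninth sharp five: Eb G B Db F
Gb7b9: Gb Bb Db Fb Abb
Common to both → Db.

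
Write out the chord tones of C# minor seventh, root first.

C# minor seventh is a minor seventh built on C-sharp.
- root: C-sharp
- minor 3rd: E
- perfect 5th: G-sharp
- minor 7th: B

C-sharp, E, G-sharp, B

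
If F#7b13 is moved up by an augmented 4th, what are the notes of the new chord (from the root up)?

An augmented 4th up from F# is B#, so the new chord is B# dominant seventh flat thirteen.
B# — root
D## — major 3rd
F## — perfect 5th
A# — minor 7th
G# — minor 13th

B# – D## – F## – A# – G#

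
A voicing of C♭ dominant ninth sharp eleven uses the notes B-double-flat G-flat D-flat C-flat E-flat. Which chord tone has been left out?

F

The full C♭ dominant ninth sharp eleven chord is C-flat, E-flat, G-flat, B-double-flat, D-flat, F.
Comparing with the voicing, the augmented 11th (11th) — F — is absent.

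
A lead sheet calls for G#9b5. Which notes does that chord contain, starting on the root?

G♯ B♯ D F♯ A♯

Root G♯, quality dominant ninth flat five:
root → G♯
3rd (major 3rd) → B♯
5th (diminished 5th) → D
7th (minor 7th) → F♯
9th (major 9th) → A♯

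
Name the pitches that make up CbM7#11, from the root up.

Cb  Eb  Gb  Bb  F

CbM7#11: major seventh sharp eleven on Cb.
Cb — root
Eb — major 3rd
Gb — perfect 5th
Bb — major 7th
F — augmented 11th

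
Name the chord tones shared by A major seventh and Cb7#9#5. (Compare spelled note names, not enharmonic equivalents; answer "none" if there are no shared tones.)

A major seventh = A, C#, E, G#.
Cb7#9#5 = Cb, Eb, G, Bbb, D.
Shared: none.

none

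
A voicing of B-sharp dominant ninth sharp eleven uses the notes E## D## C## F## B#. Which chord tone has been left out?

B-sharp dominant ninth sharp eleven = B#, D##, F##, A#, C##, E##. The voicing lacks the 7th (minor 7th), A#.

A#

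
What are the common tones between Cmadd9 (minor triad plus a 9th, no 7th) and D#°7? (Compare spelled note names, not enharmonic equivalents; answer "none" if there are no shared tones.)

Cmadd9: C Eb G D
D#°7: D# F# A C
Common to both → C.

C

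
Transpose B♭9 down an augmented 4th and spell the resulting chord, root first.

Fb, Ab, Cb, Ebb, Gb

An augmented 4th down from Bb is Fb, so the new chord is Fb dominant ninth.
Root: Fb
Major 3rd (3rd): Ab
Perfect 5th (5th): Cb
Minor 7th (7th): Ebb
Major 9th (9th): Gb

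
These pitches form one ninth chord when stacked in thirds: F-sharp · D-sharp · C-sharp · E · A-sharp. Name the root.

Stacking in thirds gives D-sharp – F-sharp – A-sharp – C-sharp – E, so D-sharp is the root — D-sharp minor seventh flat nine.

D-sharp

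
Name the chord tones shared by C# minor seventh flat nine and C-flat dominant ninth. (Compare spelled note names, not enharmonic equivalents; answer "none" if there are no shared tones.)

none

C# minor seventh flat nine: C-sharp E G-sharp B D
C-flat dominant ninth: C-flat E-flat G-flat B-double-flat D-flat
Common to both → none.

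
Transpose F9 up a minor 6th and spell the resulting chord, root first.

F up a minor 6th → Db. New chord: Db dominant ninth.
root → Db
3rd (major 3rd) → F
5th (perfect 5th) → Ab
7th (minor 7th) → Cb
9th (major 9th) → Eb

Db F Ab Cb Eb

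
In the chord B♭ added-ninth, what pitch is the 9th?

C

B♭ added-ninth is built on B-flat; its 9th is a major 9th above the root.
A second above B uses the letter C, and the major 9th above B-flat is C.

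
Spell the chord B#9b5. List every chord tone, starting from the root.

B# – D## – F# – A# – C##

Root B#, quality dominant ninth flat five:
- root: B#
- major 3rd: D##
- diminished 5th: F#
- minor 7th: A#
- major 9th: C##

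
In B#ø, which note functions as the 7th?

B#ø is built on B#; its 7th is a minor 7th above the root.
A seventh above B uses the letter A, and the minor 7th above B# is A#.

A#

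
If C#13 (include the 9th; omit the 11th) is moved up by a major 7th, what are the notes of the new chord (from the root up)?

Transposed root: C♯ → B♯ (major 7th up). So we spell B♯ dominant thirteenth:
Root: B♯
Major 3rd (3rd): D𝄪
Perfect 5th (5th): F𝄪
Minor 7th (7th): A♯
Major 9th (9th): C𝄪
Major 13th (13th): G𝄪

B♯ D𝄪 F𝄪 A♯ C𝄪 G𝄪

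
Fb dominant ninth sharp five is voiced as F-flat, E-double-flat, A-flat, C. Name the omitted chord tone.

The full Fb dominant ninth sharp five chord is F-flat, A-flat, C, E-double-flat, G-flat.
Comparing with the voicing, the major 9th (9th) — G-flat — is absent.

G-flat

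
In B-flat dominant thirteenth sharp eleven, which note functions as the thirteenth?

B-flat dominant thirteenth sharp eleven is built on B-flat; its 13th is a major 13th above the root.
A sixth above B uses the letter G, and the major 13th above B-flat is G.

G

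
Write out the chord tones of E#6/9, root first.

E#  G##  B#  C##  F##

E#6/9: six-nine on E#.
- root: E#
- major 3rd: G##
- perfect 5th: B#
- major 6th: C##
- major 9th: F##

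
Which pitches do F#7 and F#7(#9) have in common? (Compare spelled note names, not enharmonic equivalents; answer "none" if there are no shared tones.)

F#7: F♯ A♯ C♯ E
F#7(#9): F♯ A♯ C♯ E G𝄪
Common to both → F♯, A♯, C♯, E.

F♯, A♯, C♯, E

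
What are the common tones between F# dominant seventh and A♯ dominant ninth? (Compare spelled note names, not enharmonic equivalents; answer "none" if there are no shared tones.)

A-sharp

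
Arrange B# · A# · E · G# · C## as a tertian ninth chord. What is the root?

A#

Stacking in thirds gives A# – C## – E – G# – B#, so A# is the root — A# dominant ninth flat five.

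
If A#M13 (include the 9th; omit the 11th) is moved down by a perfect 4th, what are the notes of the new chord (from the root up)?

Transposed root: A♯ → E♯ (perfect 4th down). So we spell E♯ major thirteenth:
root → E♯
3rd (major 3rd) → G𝄪
5th (perfect 5th) → B♯
7th (major 7th) → D𝄪
9th (major 9th) → F𝄪
13th (major 13th) → C𝄪

E♯, G𝄪, B♯, D𝄪, F𝄪, C𝄪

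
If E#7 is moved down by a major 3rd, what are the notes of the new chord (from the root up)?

A major 3rd down from E♯ is C♯, so the new chord is C♯ dominant seventh.
root → C♯
3rd (major 3rd) → E♯
5th (perfect 5th) → G♯
7th (minor 7th) → B

C♯, E♯, G♯, B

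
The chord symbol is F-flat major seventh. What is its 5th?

C♭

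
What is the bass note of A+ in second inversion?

A+ in root position is A–C#–E#.
Second inversion places the fifth in the bass, which is E#.

E#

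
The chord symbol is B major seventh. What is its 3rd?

D-sharp

B major seventh is built on B; its 3rd is a major 3rd above the root.
A third above B uses the letter D, and the major 3rd above B is D-sharp.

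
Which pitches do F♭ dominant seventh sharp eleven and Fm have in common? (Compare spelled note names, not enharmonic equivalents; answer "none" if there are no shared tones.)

Ab

F♭ dominant seventh sharp eleven = Fb, Ab, Cb, Ebb, Bb.
Fm = F, Ab, C.
Shared: Ab.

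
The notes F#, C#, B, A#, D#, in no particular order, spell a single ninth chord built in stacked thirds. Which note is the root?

Arranged so that each adjacent pair is a third by letter name: B – D# – F# – A# – C#.
The bottom of that stack, B, is the root (this is B major ninth).

B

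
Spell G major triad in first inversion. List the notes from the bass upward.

B, D, G

G major triad = G–B–D; first inversion → third (B) lowest.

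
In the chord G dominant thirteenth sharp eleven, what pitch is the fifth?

D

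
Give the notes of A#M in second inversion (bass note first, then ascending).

A#M = A#–C##–E#; second inversion → fifth (E#) lowest.

E#, A#, C##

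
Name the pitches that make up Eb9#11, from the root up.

Eb, G, Bb, Db, F, A

Eb9#11 is a dominant ninth sharp eleven built on Eb.
Root: Eb
Major 3rd (3rd): G
Perfect 5th (5th): Bb
Minor 7th (7th): Db
Major 9th (9th): F
Augmented 11th (11th): A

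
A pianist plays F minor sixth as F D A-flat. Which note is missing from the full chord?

C

F minor sixth = F, A-flat, C, D. The voicing lacks the 5th (perfect 5th), C.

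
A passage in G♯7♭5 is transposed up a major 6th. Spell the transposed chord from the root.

G# up a major 6th → E#. New chord: E# dominant seventh flat five.
root → E#
3rd (major 3rd) → G##
5th (diminished 5th) → B
7th (minor 7th) → D#

E# – G## – B – D#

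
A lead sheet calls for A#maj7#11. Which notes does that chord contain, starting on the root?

A#, C##, E#, G##, D##

A#maj7#11 is a major seventh sharp eleven built on A#.
root → A#
3rd (major 3rd) → C##
5th (perfect 5th) → E#
7th (major 7th) → G##
11th (augmented 11th) → D##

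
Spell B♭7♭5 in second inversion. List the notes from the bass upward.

In root position, B♭7♭5 is Bb–D–Fb–Ab.
Second inversion puts the fifth (Fb) in the bass.

Fb, Ab, Bb, D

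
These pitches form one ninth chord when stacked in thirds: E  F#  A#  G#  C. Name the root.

F#

Arranged so that each adjacent pair is a third by letter name: F# – A# – C – E – G#.
The bottom of that stack, F#, is the root (this is F# dominant ninth flat five).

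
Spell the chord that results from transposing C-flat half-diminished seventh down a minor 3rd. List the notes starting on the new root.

A♭  C♭  E𝄫  G♭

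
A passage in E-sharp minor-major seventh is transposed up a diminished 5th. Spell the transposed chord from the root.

Transposed root: E# → B (diminished 5th up). So we spell B minor-major seventh:
- root: B
- minor 3rd: D
- perfect 5th: F#
- major 7th: A#

B, D, F#, A#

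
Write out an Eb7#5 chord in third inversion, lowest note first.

Eb7#5 = Eb–G–B–Db; third inversion → seventh (Db) lowest.

Db, Eb, G, B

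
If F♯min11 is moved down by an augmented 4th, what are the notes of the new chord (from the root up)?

Transposed root: F# → C (augmented 4th down). So we spell C minor eleventh:
- root: C
- minor 3rd: Eb
- perfect 5th: G
- minor 7th: Bb
- major 9th: D
- perfect 11th: F

C – Eb – G – Bb – D – F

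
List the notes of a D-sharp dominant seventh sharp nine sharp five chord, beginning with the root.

D-sharp dominant seventh sharp nine sharp five: dominant seventh sharp nine sharp five on D#.
D# — root
F## — major 3rd
A## — augmented 5th
C# — minor 7th
E## — augmented 9th

D#  F##  A##  C#  E##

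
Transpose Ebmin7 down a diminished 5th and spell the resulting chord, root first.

Transposed root: Eb → A (diminished 5th down). So we spell A minor seventh:
- root: A
- minor 3rd: C
- perfect 5th: E
- minor 7th: G

A  C  E  G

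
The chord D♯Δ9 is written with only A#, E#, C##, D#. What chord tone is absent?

F##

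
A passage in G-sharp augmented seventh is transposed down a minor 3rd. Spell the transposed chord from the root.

A minor 3rd down from G-sharp is E-sharp, so the new chord is E-sharp augmented seventh.
E-sharp — root
G-double-sharp — major 3rd
B-double-sharp — augmented 5th
D-sharp — minor 7th

E-sharp, G-double-sharp, B-double-sharp, D-sharp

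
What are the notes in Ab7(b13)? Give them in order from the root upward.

Ab7(b13): dominant seventh flat thirteen on A♭.
A♭ — root
C — major 3rd
E♭ — perfect 5th
G♭ — minor 7th
F♭ — minor 13th

A♭  C  E♭  G♭  F♭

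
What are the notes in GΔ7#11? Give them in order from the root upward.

GΔ7#11: major seventh sharp eleven on G.
- root: G
- major 3rd: B
- perfect 5th: D
- major 7th: F♯
- augmented 11th: C♯

G, B, D, F♯, C♯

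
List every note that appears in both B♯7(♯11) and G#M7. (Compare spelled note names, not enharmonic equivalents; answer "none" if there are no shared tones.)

B♯7(♯11) = B#, D##, F##, A#, E##.
G#M7 = G#, B#, D#, F##.
Shared: B#, F##.

B#  F##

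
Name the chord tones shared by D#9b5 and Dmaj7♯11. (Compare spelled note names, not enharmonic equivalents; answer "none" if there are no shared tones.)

A, C♯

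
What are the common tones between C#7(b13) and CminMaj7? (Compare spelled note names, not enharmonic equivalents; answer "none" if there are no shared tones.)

B

C#7(b13): C♯ E♯ G♯ B A
CminMaj7: C E♭ G B
Common to both → B.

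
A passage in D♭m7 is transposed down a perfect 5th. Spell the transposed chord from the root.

Transposed root: Db → Gb (perfect 5th down). So we spell Gb minor seventh:
- root: Gb
- minor 3rd: Bbb
- perfect 5th: Db
- minor 7th: Fb

Gb, Bbb, Db, Fb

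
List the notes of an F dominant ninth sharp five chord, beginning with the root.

F, A, C-sharp, E-flat, G

F dominant ninth sharp five: dominant ninth sharp five on F.
- root: F
- major 3rd: A
- augmented 5th: C-sharp
- minor 7th: E-flat
- major 9th: G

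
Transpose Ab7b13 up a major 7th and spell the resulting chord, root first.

G – B – D – F – E♭

A♭ up a major 7th → G. New chord: G dominant seventh flat thirteen.
Root: G
Major 3rd (3rd): B
Perfect 5th (5th): D
Minor 7th (7th): F
Minor 13th (13th): E♭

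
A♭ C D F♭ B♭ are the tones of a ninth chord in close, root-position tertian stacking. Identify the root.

Arranged so that each adjacent pair is a third by letter name: B♭ – D – F♭ – A♭ – C.
The bottom of that stack, B♭, is the root (this is B♭ dominant ninth flat five).

B♭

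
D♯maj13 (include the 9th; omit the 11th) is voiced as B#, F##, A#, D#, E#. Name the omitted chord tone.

C##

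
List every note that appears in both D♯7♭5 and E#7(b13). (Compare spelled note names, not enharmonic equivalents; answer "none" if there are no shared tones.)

D# C#

D♯7♭5: D# F## A C#
E#7(b13): E# G## B# D# C#
Common to both → D#, C#.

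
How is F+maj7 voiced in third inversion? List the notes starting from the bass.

E  F  A  C♯

F+maj7 = F–A–C♯–E; third inversion → seventh (E) lowest.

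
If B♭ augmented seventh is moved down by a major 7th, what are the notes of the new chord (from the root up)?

Cb  Eb  G  Bbb

Transposed root: Bb → Cb (major 7th down). So we spell Cb augmented seventh:
Root: Cb
Major 3rd (3rd): Eb
Augmented 5th (5th): G
Minor 7th (7th): Bbb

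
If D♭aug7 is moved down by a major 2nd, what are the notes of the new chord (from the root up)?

Transposed root: D♭ → C♭ (major 2nd down). So we spell C♭ augmented seventh:
C♭ — root
E♭ — major 3rd
G — augmented 5th
B𝄫 — minor 7th

C♭  E♭  G  B𝄫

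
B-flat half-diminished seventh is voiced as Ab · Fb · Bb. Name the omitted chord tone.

The full B-flat half-diminished seventh chord is Bb, Db, Fb, Ab.
Comparing with the voicing, the minor 3rd (3rd) — Db — is absent.

Db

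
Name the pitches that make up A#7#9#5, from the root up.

A#, C##, E##, G#, B##

Root A#, quality dominant seventh sharp nine sharp five:
A# — root
C## — major 3rd
E## — augmented 5th
G# — minor 7th
B## — augmented 9th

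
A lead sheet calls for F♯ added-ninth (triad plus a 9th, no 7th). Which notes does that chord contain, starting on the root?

F-sharp – A-sharp – C-sharp – G-sharp

Root F-sharp, quality added-ninth:
Root: F-sharp
Major 3rd (3rd): A-sharp
Perfect 5th (5th): C-sharp
Major 9th (9th): G-sharp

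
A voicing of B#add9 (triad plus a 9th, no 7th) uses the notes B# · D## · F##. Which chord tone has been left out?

The full B#add9 chord is B#, D##, F##, C##.
Comparing with the voicing, the major 9th (9th) — C## — is absent.

C##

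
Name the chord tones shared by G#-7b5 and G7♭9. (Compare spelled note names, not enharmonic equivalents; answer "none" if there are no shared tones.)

B – D

G#-7b5: G# B D F#
G7♭9: G B D F Ab
Common to both → B, D.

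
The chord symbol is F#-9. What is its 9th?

F#-9 is built on F#; its 9th is a major 9th above the root.
A second above F uses the letter G, and the major 9th above F# is G#.

G#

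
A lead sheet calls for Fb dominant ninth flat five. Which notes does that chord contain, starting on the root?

Fb dominant ninth flat five is a dominant ninth flat five built on F-flat.
Root: F-flat
Major 3rd (3rd): A-flat
Diminished 5th (5th): C-double-flat
Minor 7th (7th): E-double-flat
Major 9th (9th): G-flat

F-flat – A-flat – C-double-flat – E-double-flat – G-flat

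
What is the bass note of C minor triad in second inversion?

C minor triad in root position is C–Eb–G.
Second inversion places the fifth in the bass, which is G.

G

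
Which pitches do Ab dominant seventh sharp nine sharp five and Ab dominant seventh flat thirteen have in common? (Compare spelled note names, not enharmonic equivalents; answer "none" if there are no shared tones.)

Ab dominant seventh sharp nine sharp five = A-flat, C, E, G-flat, B.
Ab dominant seventh flat thirteen = A-flat, C, E-flat, G-flat, F-flat.
Shared: A-flat, C, G-flat.

A-flat  C  G-flat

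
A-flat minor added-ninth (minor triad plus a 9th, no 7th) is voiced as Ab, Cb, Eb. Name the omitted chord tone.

Bb

A-flat minor added-ninth = Ab, Cb, Eb, Bb. The voicing lacks the 9th (major 9th), Bb.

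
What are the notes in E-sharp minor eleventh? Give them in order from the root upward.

E-sharp G-sharp B-sharp D-sharp F-double-sharp A-sharp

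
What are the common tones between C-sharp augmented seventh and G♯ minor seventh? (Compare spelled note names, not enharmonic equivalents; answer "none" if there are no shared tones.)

B

C-sharp augmented seventh = C-sharp, E-sharp, G-double-sharp, B.
G♯ minor seventh = G-sharp, B, D-sharp, F-sharp.
Shared: B.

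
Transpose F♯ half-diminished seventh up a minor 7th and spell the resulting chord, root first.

E G B-flat D

Transposed root: F-sharp → E (minor 7th up). So we spell E half-diminished seventh:
Root: E
Minor 3rd (3rd): G
Diminished 5th (5th): B-flat
Minor 7th (7th): D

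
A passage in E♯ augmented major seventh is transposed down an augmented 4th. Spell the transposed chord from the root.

B  D-sharp  F-double-sharp  A-sharp

Transposed root: E-sharp → B (augmented 4th down). So we spell B augmented major seventh:
B — root
D-sharp — major 3rd
F-double-sharp — augmented 5th
A-sharp — major 7th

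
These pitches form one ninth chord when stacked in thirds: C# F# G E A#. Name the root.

F#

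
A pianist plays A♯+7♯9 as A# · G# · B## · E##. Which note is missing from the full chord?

The full A♯+7♯9 chord is A#, C##, E##, G#, B##.
Comparing with the voicing, the major 3rd (3rd) — C## — is absent.

C##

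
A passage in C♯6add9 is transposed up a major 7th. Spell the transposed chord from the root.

B# D## F## G## C##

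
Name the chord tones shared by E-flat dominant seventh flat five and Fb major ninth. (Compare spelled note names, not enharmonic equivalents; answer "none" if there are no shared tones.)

E-flat dominant seventh flat five = E-flat, G, B-double-flat, D-flat.
Fb major ninth = F-flat, A-flat, C-flat, E-flat, G-flat.
Shared: E-flat.

E-flat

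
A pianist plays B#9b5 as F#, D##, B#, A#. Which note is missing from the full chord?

The full B#9b5 chord is B#, D##, F#, A#, C##.
Comparing with the voicing, the major 9th (9th) — C## — is absent.

C##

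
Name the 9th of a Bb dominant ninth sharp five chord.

C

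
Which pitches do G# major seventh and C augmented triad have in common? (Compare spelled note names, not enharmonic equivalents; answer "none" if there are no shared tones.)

G# major seventh = G-sharp, B-sharp, D-sharp, F-double-sharp.
C augmented triad = C, E, G-sharp.
Shared: G-sharp.

G-sharp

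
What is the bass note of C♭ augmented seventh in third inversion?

C♭ augmented seventh in root position is Cb–Eb–G–Bbb.
Third inversion places the seventh in the bass, which is Bbb.

Bbb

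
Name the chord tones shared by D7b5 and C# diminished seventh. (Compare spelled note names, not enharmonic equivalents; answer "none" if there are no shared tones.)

none

D7b5: D F# Ab C
C# diminished seventh: C# E G Bb
Common to both → none.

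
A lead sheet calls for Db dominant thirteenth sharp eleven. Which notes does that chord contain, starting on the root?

Db dominant thirteenth sharp eleven is a dominant thirteenth sharp eleven built on Db.
root → Db
3rd (major 3rd) → F
5th (perfect 5th) → Ab
7th (minor 7th) → Cb
9th (major 9th) → Eb
11th (augmented 11th) → G
13th (major 13th) → Bb

Db F Ab Cb Eb G Bb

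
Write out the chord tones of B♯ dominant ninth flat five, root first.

B-sharp D-double-sharp F-sharp A-sharp C-double-sharp

Root B-sharp, quality dominant ninth flat five:
Root: B-sharp
Major 3rd (3rd): D-double-sharp
Diminished 5th (5th): F-sharp
Minor 7th (7th): A-sharp
Major 9th (9th): C-double-sharp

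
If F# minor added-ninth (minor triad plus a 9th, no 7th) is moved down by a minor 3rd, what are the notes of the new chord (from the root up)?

F# down a minor 3rd → D#. New chord: D# minor added-ninth.
Root: D#
Minor 3rd (3rd): F#
Perfect 5th (5th): A#
Major 9th (9th): E#

D#, F#, A#, E#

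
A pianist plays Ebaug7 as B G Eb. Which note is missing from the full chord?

Ebaug7 = Eb, G, B, Db. The voicing lacks the 7th (minor 7th), Db.

Db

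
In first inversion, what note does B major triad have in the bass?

B major triad = B–D-sharp–F-sharp. First inversion → third in the bass = D-sharp.

D-sharp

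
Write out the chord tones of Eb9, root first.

Eb, G, Bb, Db, F

Eb9: dominant ninth on Eb.
- root: Eb
- major 3rd: G
- perfect 5th: Bb
- minor 7th: Db
- major 9th: F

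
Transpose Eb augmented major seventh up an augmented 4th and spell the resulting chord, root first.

Transposed root: E♭ → A (augmented 4th up). So we spell A augmented major seventh:
root → A
3rd (major 3rd) → C♯
5th (augmented 5th) → E♯
7th (major 7th) → G♯

A, C♯, E♯, G♯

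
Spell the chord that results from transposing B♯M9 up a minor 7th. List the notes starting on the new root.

A minor 7th up from B# is A#, so the new chord is A# major ninth.
root → A#
3rd (major 3rd) → C##
5th (perfect 5th) → E#
7th (major 7th) → G##
9th (major 9th) → B#

A# C## E# G## B#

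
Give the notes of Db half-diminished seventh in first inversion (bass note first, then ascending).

In root position, Db half-diminished seventh is Db–Fb–Abb–Cb.
First inversion puts the third (Fb) in the bass.

Fb  Abb  Cb  Db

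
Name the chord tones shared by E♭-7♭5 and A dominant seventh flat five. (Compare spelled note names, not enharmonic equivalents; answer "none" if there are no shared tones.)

Eb

E♭-7♭5 = Eb, Gb, Bbb, Db.
A dominant seventh flat five = A, C#, Eb, G.
Shared: Eb.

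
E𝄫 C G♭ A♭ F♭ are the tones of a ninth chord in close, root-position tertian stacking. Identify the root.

Arranged so that each adjacent pair is a third by letter name: F♭ – A♭ – C – E𝄫 – G♭.
The bottom of that stack, F♭, is the root (this is F♭ dominant ninth sharp five).

F♭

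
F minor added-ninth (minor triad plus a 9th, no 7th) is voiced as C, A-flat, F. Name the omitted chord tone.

The full F minor added-ninth chord is F, A-flat, C, G.
Comparing with the voicing, the major 9th (9th) — G — is absent.

G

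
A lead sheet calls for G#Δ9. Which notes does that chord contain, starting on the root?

G#Δ9 is a major ninth built on G#.
Root: G#
Major 3rd (3rd): B#
Perfect 5th (5th): D#
Major 7th (7th): F##
Major 9th (9th): A#

G#, B#, D#, F##, A#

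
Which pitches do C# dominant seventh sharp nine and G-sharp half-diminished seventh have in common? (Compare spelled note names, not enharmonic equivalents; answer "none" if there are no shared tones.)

C# dominant seventh sharp nine = C#, E#, G#, B, D##.
G-sharp half-diminished seventh = G#, B, D, F#.
Shared: G#, B.

G#, B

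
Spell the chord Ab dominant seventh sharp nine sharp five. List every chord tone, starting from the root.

Ab dominant seventh sharp nine sharp five: dominant seventh sharp nine sharp five on A-flat.
A-flat — root
C — major 3rd
E — augmented 5th
G-flat — minor 7th
B — augmented 9th

A-flat, C, E, G-flat, B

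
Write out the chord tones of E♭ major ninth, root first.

E♭ major ninth is a major ninth built on E-flat.
Root: E-flat
Major 3rd (3rd): G
Perfect 5th (5th): B-flat
Major 7th (7th): D
Major 9th (9th): F

E-flat, G, B-flat, D, F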